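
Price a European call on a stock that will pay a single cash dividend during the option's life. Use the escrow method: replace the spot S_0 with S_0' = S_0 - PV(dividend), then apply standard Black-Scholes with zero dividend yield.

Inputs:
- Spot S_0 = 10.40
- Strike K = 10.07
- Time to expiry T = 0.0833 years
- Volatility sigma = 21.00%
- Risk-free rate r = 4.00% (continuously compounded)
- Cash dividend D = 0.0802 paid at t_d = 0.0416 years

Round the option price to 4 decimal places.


PV(D) = D * exp(-r * t_d) = 0.0802 * 0.99833738 = 0.08006666
S_0' = S_0 - PV(D) = 10.4000 - 0.08006666 = 10.31993334
d1 = (ln(S_0'/K) + (r + sigma^2/2)*T) / (sigma*sqrt(T)) = 0.48977940
d2 = d1 - sigma*sqrt(T) = 0.42916974
exp(-rT) = 0.99667354
N(d1) = 0.68785499; N(d2) = 0.66610015
C = S_0' * N(d1) - K * exp(-rT) * N(d2) = 10.31993334 * 0.68785499 - 10.0700 * 0.99667354 * 0.66610015 = 0.4133

Answer: Price = 0.4133


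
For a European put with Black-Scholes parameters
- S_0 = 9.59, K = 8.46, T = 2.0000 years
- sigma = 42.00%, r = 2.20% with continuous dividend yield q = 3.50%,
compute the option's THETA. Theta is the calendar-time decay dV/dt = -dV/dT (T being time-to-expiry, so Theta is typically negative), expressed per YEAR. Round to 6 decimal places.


d1 = 0.4642858332; d2 = -0.1296838630
phi(d1) = 0.3581801522; exp(-qT) = 0.9323938199; exp(-rT) = 0.9569539575
Theta = -S*exp(-qT)*phi(d1)*sigma/(2*sqrt(T)) + r*K*exp(-rT)*N(-d2) - q*S*exp(-qT)*N(-d1)
N(-d1) = 0.3212214863; N(-d2) = 0.5515917249; sqrt(T) = 1.4142135624
Term 1 = -9.5900 * 0.9323938199 * 0.3581801522 * 0.4200 / (2 * 1.4142135624) = -0.4755802458
Term 2 = 0.0220 * 8.4600 * 0.9569539575 * 0.5515917249 = 0.0982430482
Term 3 = -0.0350 * 9.5900 * 0.9323938199 * 0.3212214863 = -0.1005288293
Theta = -0.4755802458 + (0.0982430482) + (-0.1005288293) = -0.477866

Answer: Theta = -0.477866


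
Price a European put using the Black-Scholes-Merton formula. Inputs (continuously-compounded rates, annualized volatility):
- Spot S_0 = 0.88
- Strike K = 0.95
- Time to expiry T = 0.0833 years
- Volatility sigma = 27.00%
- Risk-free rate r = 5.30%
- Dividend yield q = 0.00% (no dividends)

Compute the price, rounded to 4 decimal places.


d1 = (ln(S/K) + (r - q + 0.5*sigma^2) * T) / (sigma * sqrt(T)) = -0.88658823
d2 = d1 - sigma * sqrt(T) = -0.96451493
exp(-rT) = 0.99559483; exp(-qT) = 1.00000000
P = K * exp(-rT) * N(-d2) - S_0 * exp(-qT) * N(-d1)
N(-d1) = 0.81234968; N(-d2) = 0.83260609
P = 0.9500 * 0.99559483 * 0.83260609 - 0.8800 * 1.00000000 * 0.81234968 = 0.0726

Answer: Price = 0.0726


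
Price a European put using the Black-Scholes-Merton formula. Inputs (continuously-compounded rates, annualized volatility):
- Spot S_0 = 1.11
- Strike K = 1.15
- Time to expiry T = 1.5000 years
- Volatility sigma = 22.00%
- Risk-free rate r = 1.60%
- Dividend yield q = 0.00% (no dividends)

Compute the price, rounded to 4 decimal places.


d1 = (ln(S/K) + (r - q + 0.5*sigma^2) * T) / (sigma * sqrt(T)) = 0.09240542
d2 = d1 - sigma * sqrt(T) = -0.17703846
exp(-rT) = 0.97628571; exp(-qT) = 1.00000000
P = K * exp(-rT) * N(-d2) - S_0 * exp(-qT) * N(-d1)
N(-d1) = 0.46318797; N(-d2) = 0.57026091
P = 1.1500 * 0.97628571 * 0.57026091 - 1.1100 * 1.00000000 * 0.46318797 = 0.1261

Answer: Price = 0.1261


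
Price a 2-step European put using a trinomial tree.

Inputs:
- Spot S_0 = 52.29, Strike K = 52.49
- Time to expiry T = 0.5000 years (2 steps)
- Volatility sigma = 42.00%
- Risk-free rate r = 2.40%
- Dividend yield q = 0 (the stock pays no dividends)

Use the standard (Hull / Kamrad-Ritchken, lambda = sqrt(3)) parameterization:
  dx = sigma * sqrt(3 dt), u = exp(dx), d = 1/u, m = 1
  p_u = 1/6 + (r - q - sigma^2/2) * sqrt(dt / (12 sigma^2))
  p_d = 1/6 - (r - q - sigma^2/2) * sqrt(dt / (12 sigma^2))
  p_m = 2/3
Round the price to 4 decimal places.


dt = T/N = 0.250000; dx = sigma*sqrt(3*dt) = 0.363731
u = exp(dx) = 1.438687; d = 1/u = 0.695078
p_u = 0.144604, p_m = 0.666667, p_d = 0.188730
Discount per step: exp(-r*dt) = 0.994018
Stock lattice S(k, j) with j the centered position index:
  k=0: S(0,+0) = 52.2900
  k=1: S(1,-1) = 36.3456; S(1,+0) = 52.2900; S(1,+1) = 75.2289
  k=2: S(2,-2) = 25.2631; S(2,-1) = 36.3456; S(2,+0) = 52.2900; S(2,+1) = 75.2289; S(2,+2) = 108.2309
Terminal payoffs V(N, j) = max(K - S_T, 0):
  V(2,-2) = 27.226926; V(2,-1) = 16.144352; V(2,+0) = 0.200000; V(2,+1) = 0.000000; V(2,+2) = 0.000000
Backward induction: V(k, j) = exp(-r*dt) * [p_u * V(k+1, j+1) + p_m * V(k+1, j) + p_d * V(k+1, j-1)]
  V(1,-1) = exp(-r*dt) * [p_u*0.200000 + p_m*16.144352 + p_d*27.226926] = 15.835055
  V(1,+0) = exp(-r*dt) * [p_u*0.000000 + p_m*0.200000 + p_d*16.144352] = 3.161228
  V(1,+1) = exp(-r*dt) * [p_u*0.000000 + p_m*0.000000 + p_d*0.200000] = 0.037520
  V(0,+0) = exp(-r*dt) * [p_u*0.037520 + p_m*3.161228 + p_d*15.835055] = 5.070939

Answer: Price = V(0,0) = 5.0709


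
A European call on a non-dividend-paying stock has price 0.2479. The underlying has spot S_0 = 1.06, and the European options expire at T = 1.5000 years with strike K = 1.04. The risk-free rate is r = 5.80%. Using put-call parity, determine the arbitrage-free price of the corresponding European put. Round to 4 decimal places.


Put-call parity: C - P = S_0 * exp(-qT) - K * exp(-rT).
S_0 * exp(-qT) = 1.0600 * 1.00000000 = 1.06000000
K * exp(-rT) = 1.0400 * 0.91667710 = 0.95334418
P = C - S*exp(-qT) + K*exp(-rT)
P = 0.2479 - 1.06000000 + 0.95334418 = 0.1412

Answer: Put price = 0.1412


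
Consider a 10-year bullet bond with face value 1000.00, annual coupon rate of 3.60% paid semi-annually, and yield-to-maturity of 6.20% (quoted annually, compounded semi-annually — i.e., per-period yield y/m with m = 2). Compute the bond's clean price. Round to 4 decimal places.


Coupon per period c = face * coupon_rate / m = 18.000000
Periods per year m = 2; per-period yield y/m = 0.031000
Number of cashflows N = 20
Cashflows (t years, CF_t, discount factor 1/(1+y/m)^(m*t), PV):
  t = 0.5000: CF_t = 18.000000, DF = 0.969932, PV = 17.458778
  t = 1.0000: CF_t = 18.000000, DF = 0.940768, PV = 16.933829
  t = 1.5000: CF_t = 18.000000, DF = 0.912481, PV = 16.424665
  t = 2.0000: CF_t = 18.000000, DF = 0.885045, PV = 15.930809
  t = 2.5000: CF_t = 18.000000, DF = 0.858434, PV = 15.451804
  t = 3.0000: CF_t = 18.000000, DF = 0.832622, PV = 14.987200
  t = 3.5000: CF_t = 18.000000, DF = 0.807587, PV = 14.536567
  t = 4.0000: CF_t = 18.000000, DF = 0.783305, PV = 14.099483
  t = 4.5000: CF_t = 18.000000, DF = 0.759752, PV = 13.675541
  t = 5.0000: CF_t = 18.000000, DF = 0.736908, PV = 13.264346
  t = 5.5000: CF_t = 18.000000, DF = 0.714751, PV = 12.865515
  t = 6.0000: CF_t = 18.000000, DF = 0.693260, PV = 12.478676
  t = 6.5000: CF_t = 18.000000, DF = 0.672415, PV = 12.103469
  t = 7.0000: CF_t = 18.000000, DF = 0.652197, PV = 11.739543
  t = 7.5000: CF_t = 18.000000, DF = 0.632587, PV = 11.386560
  t = 8.0000: CF_t = 18.000000, DF = 0.613566, PV = 11.044190
  t = 8.5000: CF_t = 18.000000, DF = 0.595117, PV = 10.712114
  t = 9.0000: CF_t = 18.000000, DF = 0.577224, PV = 10.390024
  t = 9.5000: CF_t = 18.000000, DF = 0.559868, PV = 10.077617
  t = 10.0000: CF_t = 1018.000000, DF = 0.543034, PV = 552.808195
Price P = sum_t PV_t = 808.368925

Answer: Price = 808.3689


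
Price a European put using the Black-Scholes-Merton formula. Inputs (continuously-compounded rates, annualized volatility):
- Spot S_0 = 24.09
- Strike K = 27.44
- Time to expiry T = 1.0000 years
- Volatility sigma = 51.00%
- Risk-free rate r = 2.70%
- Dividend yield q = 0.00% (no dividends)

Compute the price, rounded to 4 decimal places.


d1 = (ln(S/K) + (r - q + 0.5*sigma^2) * T) / (sigma * sqrt(T)) = 0.05263728
d2 = d1 - sigma * sqrt(T) = -0.45736272
exp(-rT) = 0.97336124; exp(-qT) = 1.00000000
P = K * exp(-rT) * N(-d2) - S_0 * exp(-qT) * N(-d1)
N(-d1) = 0.47901046; N(-d2) = 0.67629482
P = 27.4400 * 0.97336124 * 0.67629482 - 24.0900 * 1.00000000 * 0.47901046 = 6.5238

Answer: Price = 6.5238


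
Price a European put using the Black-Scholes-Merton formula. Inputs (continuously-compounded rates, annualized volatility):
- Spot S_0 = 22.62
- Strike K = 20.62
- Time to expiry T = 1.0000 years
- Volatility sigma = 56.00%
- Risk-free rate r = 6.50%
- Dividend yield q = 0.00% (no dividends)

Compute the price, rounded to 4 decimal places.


d1 = (ln(S/K) + (r - q + 0.5*sigma^2) * T) / (sigma * sqrt(T)) = 0.56138034
d2 = d1 - sigma * sqrt(T) = 0.00138034
exp(-rT) = 0.93706746; exp(-qT) = 1.00000000
P = K * exp(-rT) * N(-d2) - S_0 * exp(-qT) * N(-d1)
N(-d1) = 0.28726914; N(-d2) = 0.49944932
P = 20.6200 * 0.93706746 * 0.49944932 - 22.6200 * 1.00000000 * 0.28726914 = 3.1525

Answer: Price = 3.1525


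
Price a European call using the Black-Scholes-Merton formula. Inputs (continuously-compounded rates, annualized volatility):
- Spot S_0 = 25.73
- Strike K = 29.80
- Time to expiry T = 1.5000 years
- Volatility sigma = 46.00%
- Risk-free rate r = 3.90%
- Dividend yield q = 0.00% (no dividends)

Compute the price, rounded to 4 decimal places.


d1 = (ln(S/K) + (r - q + 0.5*sigma^2) * T) / (sigma * sqrt(T)) = 0.12486937
d2 = d1 - sigma * sqrt(T) = -0.43851328
exp(-rT) = 0.94317824; exp(-qT) = 1.00000000
C = S_0 * exp(-qT) * N(d1) - K * exp(-rT) * N(d2)
N(d1) = 0.54968651; N(d2) = 0.33050712
C = 25.7300 * 1.00000000 * 0.54968651 - 29.8000 * 0.94317824 * 0.33050712 = 4.8540

Answer: Price = 4.8540


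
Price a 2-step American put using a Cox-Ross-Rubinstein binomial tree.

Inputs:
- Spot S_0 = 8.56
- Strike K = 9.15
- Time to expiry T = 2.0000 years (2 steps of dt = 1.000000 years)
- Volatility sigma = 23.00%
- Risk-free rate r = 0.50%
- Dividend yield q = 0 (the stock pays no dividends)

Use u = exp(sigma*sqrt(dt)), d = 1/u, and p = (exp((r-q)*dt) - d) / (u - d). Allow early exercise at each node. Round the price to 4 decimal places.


Answer: Price = V(0,0) = 1.4219

Derivation:
dt = T/N = 1.000000
u = exp(sigma*sqrt(dt)) = 1.258600; d = 1/u = 0.794534
p = (exp((r-q)*dt) - d) / (u - d) = 0.453553
Discount per step: exp(-r*dt) = 0.995012
Stock lattice S(k, i) with i counting down-moves:
  k=0: S(0,0) = 8.5600
  k=1: S(1,0) = 10.7736; S(1,1) = 6.8012
  k=2: S(2,0) = 13.5597; S(2,1) = 8.5600; S(2,2) = 5.4038
Terminal payoffs V(N, i) = max(K - S_T, 0):
  V(2,0) = 0.000000; V(2,1) = 0.590000; V(2,2) = 3.746212
Backward induction: V(k, i) = exp(-r*dt) * [p * V(k+1, i) + (1-p) * V(k+1, i+1)]; then take max(V_cont, immediate exercise) for American.
  V(1,0) = exp(-r*dt) * [p*0.000000 + (1-p)*0.590000] = 0.320795; exercise = 0.000000; V(1,0) = max -> 0.320795
  V(1,1) = exp(-r*dt) * [p*0.590000 + (1-p)*3.746212] = 2.303157; exercise = 2.348792; V(1,1) = max -> 2.348792
  V(0,0) = exp(-r*dt) * [p*0.320795 + (1-p)*2.348792] = 1.421860; exercise = 0.590000; V(0,0) = max -> 1.421860


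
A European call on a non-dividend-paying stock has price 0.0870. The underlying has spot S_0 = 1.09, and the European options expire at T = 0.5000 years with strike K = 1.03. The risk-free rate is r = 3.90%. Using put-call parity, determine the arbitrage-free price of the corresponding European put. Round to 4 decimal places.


Answer: Put price = 0.0071

Derivation:
Put-call parity: C - P = S_0 * exp(-qT) - K * exp(-rT).
S_0 * exp(-qT) = 1.0900 * 1.00000000 = 1.09000000
K * exp(-rT) = 1.0300 * 0.98068890 = 1.01010956
P = C - S*exp(-qT) + K*exp(-rT)
P = 0.0870 - 1.09000000 + 1.01010956 = 0.0071


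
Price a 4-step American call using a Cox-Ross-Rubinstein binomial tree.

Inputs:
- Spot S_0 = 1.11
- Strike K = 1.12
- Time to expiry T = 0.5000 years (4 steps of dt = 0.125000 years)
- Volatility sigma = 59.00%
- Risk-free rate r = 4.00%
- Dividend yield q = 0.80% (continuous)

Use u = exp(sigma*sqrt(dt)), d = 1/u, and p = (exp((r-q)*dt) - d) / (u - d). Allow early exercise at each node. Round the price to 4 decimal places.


dt = T/N = 0.125000
u = exp(sigma*sqrt(dt)) = 1.231948; d = 1/u = 0.811723
p = (exp((r-q)*dt) - d) / (u - d) = 0.457577
Discount per step: exp(-r*dt) = 0.995012
Stock lattice S(k, i) with i counting down-moves:
  k=0: S(0,0) = 1.1100
  k=1: S(1,0) = 1.3675; S(1,1) = 0.9010
  k=2: S(2,0) = 1.6846; S(2,1) = 1.1100; S(2,2) = 0.7314
  k=3: S(3,0) = 2.0754; S(3,1) = 1.3675; S(3,2) = 0.9010; S(3,3) = 0.5937
  k=4: S(4,0) = 2.5568; S(4,1) = 1.6846; S(4,2) = 1.1100; S(4,3) = 0.7314; S(4,4) = 0.4819
Terminal payoffs V(N, i) = max(S_T - K, 0):
  V(4,0) = 1.436773; V(4,1) = 0.564642; V(4,2) = 0.000000; V(4,3) = 0.000000; V(4,4) = 0.000000
Backward induction: V(k, i) = exp(-r*dt) * [p * V(k+1, i) + (1-p) * V(k+1, i+1)]; then take max(V_cont, immediate exercise) for American.
  V(3,0) = exp(-r*dt) * [p*1.436773 + (1-p)*0.564642] = 0.958903; exercise = 0.955391; V(3,0) = max -> 0.958903
  V(3,1) = exp(-r*dt) * [p*0.564642 + (1-p)*0.000000] = 0.257078; exercise = 0.247462; V(3,1) = max -> 0.257078
  V(3,2) = exp(-r*dt) * [p*0.000000 + (1-p)*0.000000] = 0.000000; exercise = 0.000000; V(3,2) = max -> 0.000000
  V(3,3) = exp(-r*dt) * [p*0.000000 + (1-p)*0.000000] = 0.000000; exercise = 0.000000; V(3,3) = max -> 0.000000
  V(2,0) = exp(-r*dt) * [p*0.958903 + (1-p)*0.257078] = 0.575333; exercise = 0.564642; V(2,0) = max -> 0.575333
  V(2,1) = exp(-r*dt) * [p*0.257078 + (1-p)*0.000000] = 0.117046; exercise = 0.000000; V(2,1) = max -> 0.117046
  V(2,2) = exp(-r*dt) * [p*0.000000 + (1-p)*0.000000] = 0.000000; exercise = 0.000000; V(2,2) = max -> 0.000000
  V(1,0) = exp(-r*dt) * [p*0.575333 + (1-p)*0.117046] = 0.325118; exercise = 0.247462; V(1,0) = max -> 0.325118
  V(1,1) = exp(-r*dt) * [p*0.117046 + (1-p)*0.000000] = 0.053291; exercise = 0.000000; V(1,1) = max -> 0.053291
  V(0,0) = exp(-r*dt) * [p*0.325118 + (1-p)*0.053291] = 0.176787; exercise = 0.000000; V(0,0) = max -> 0.176787

Answer: Price = V(0,0) = 0.1768


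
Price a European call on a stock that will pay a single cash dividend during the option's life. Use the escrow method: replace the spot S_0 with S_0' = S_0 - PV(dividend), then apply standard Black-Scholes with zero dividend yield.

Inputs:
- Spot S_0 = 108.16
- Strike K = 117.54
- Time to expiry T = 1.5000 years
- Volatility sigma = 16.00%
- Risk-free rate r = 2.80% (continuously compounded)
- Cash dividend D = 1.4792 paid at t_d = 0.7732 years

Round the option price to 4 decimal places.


PV(D) = D * exp(-r * t_d) = 1.4792 * 0.97858307 = 1.44752008
S_0' = S_0 - PV(D) = 108.1600 - 1.44752008 = 106.71247992
d1 = (ln(S_0'/K) + (r + sigma^2/2)*T) / (sigma*sqrt(T)) = -0.18085699
d2 = d1 - sigma*sqrt(T) = -0.37681617
exp(-rT) = 0.95886978
N(d1) = 0.42823992; N(d2) = 0.35315511
C = S_0' * N(d1) - K * exp(-rT) * N(d2) = 106.71247992 * 0.42823992 - 117.5400 * 0.95886978 * 0.35315511 = 5.8960

Answer: Price = 5.8960


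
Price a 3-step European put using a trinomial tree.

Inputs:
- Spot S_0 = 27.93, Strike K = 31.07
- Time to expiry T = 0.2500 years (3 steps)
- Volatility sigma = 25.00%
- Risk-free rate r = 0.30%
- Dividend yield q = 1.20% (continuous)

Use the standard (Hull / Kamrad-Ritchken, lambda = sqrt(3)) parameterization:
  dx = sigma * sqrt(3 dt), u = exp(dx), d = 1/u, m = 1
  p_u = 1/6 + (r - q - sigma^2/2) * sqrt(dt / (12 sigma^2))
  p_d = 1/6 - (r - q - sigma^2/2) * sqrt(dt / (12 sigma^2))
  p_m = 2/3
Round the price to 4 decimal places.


Answer: Price = V(0,0) = 3.5857

Derivation:
dt = T/N = 0.083333; dx = sigma*sqrt(3*dt) = 0.125000
u = exp(dx) = 1.133148; d = 1/u = 0.882497
p_u = 0.153250, p_m = 0.666667, p_d = 0.180083
Discount per step: exp(-r*dt) = 0.999750
Stock lattice S(k, j) with j the centered position index:
  k=0: S(0,+0) = 27.9300
  k=1: S(1,-1) = 24.6481; S(1,+0) = 27.9300; S(1,+1) = 31.6488
  k=2: S(2,-2) = 21.7519; S(2,-1) = 24.6481; S(2,+0) = 27.9300; S(2,+1) = 31.6488; S(2,+2) = 35.8628
  k=3: S(3,-3) = 19.1960; S(3,-2) = 21.7519; S(3,-1) = 24.6481; S(3,+0) = 27.9300; S(3,+1) = 31.6488; S(3,+2) = 35.8628; S(3,+3) = 40.6379
Terminal payoffs V(N, j) = max(K - S_T, 0):
  V(3,-3) = 11.874010; V(3,-2) = 9.318094; V(3,-1) = 6.421862; V(3,+0) = 3.140000; V(3,+1) = 0.000000; V(3,+2) = 0.000000; V(3,+3) = 0.000000
Backward induction: V(k, j) = exp(-r*dt) * [p_u * V(k+1, j+1) + p_m * V(k+1, j) + p_d * V(k+1, j-1)]
  V(2,-2) = exp(-r*dt) * [p_u*6.421862 + p_m*9.318094 + p_d*11.874010] = 9.332191
  V(2,-1) = exp(-r*dt) * [p_u*3.140000 + p_m*6.421862 + p_d*9.318094] = 6.438870
  V(2,+0) = exp(-r*dt) * [p_u*0.000000 + p_m*3.140000 + p_d*6.421862] = 3.248991
  V(2,+1) = exp(-r*dt) * [p_u*0.000000 + p_m*0.000000 + p_d*3.140000] = 0.565320
  V(2,+2) = exp(-r*dt) * [p_u*0.000000 + p_m*0.000000 + p_d*0.000000] = 0.000000
  V(1,-1) = exp(-r*dt) * [p_u*3.248991 + p_m*6.438870 + p_d*9.332191] = 6.469442
  V(1,+0) = exp(-r*dt) * [p_u*0.565320 + p_m*3.248991 + p_d*6.438870] = 3.411310
  V(1,+1) = exp(-r*dt) * [p_u*0.000000 + p_m*0.565320 + p_d*3.248991] = 0.961729
  V(0,+0) = exp(-r*dt) * [p_u*0.961729 + p_m*3.411310 + p_d*6.469442] = 3.585734


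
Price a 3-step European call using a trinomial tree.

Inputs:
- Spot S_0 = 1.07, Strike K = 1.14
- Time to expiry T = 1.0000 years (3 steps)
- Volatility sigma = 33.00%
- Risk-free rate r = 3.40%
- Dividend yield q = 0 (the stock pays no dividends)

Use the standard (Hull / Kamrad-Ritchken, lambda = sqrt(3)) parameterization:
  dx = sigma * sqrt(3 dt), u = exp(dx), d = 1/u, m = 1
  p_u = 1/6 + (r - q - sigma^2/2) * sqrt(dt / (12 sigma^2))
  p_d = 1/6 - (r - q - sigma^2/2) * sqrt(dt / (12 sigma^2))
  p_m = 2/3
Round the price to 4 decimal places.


Answer: Price = V(0,0) = 0.1249

Derivation:
dt = T/N = 0.333333; dx = sigma*sqrt(3*dt) = 0.330000
u = exp(dx) = 1.390968; d = 1/u = 0.718924
p_u = 0.156338, p_m = 0.666667, p_d = 0.176995
Discount per step: exp(-r*dt) = 0.988731
Stock lattice S(k, j) with j the centered position index:
  k=0: S(0,+0) = 1.0700
  k=1: S(1,-1) = 0.7692; S(1,+0) = 1.0700; S(1,+1) = 1.4883
  k=2: S(2,-2) = 0.5530; S(2,-1) = 0.7692; S(2,+0) = 1.0700; S(2,+1) = 1.4883; S(2,+2) = 2.0702
  k=3: S(3,-3) = 0.3976; S(3,-2) = 0.5530; S(3,-1) = 0.7692; S(3,+0) = 1.0700; S(3,+1) = 1.4883; S(3,+2) = 2.0702; S(3,+3) = 2.8796
Terminal payoffs V(N, j) = max(S_T - K, 0):
  V(3,-3) = 0.000000; V(3,-2) = 0.000000; V(3,-1) = 0.000000; V(3,+0) = 0.000000; V(3,+1) = 0.348336; V(3,+2) = 0.930228; V(3,+3) = 1.739621
Backward induction: V(k, j) = exp(-r*dt) * [p_u * V(k+1, j+1) + p_m * V(k+1, j) + p_d * V(k+1, j-1)]
  V(2,-2) = exp(-r*dt) * [p_u*0.000000 + p_m*0.000000 + p_d*0.000000] = 0.000000
  V(2,-1) = exp(-r*dt) * [p_u*0.000000 + p_m*0.000000 + p_d*0.000000] = 0.000000
  V(2,+0) = exp(-r*dt) * [p_u*0.348336 + p_m*0.000000 + p_d*0.000000] = 0.053845
  V(2,+1) = exp(-r*dt) * [p_u*0.930228 + p_m*0.348336 + p_d*0.000000] = 0.373398
  V(2,+2) = exp(-r*dt) * [p_u*1.739621 + p_m*0.930228 + p_d*0.348336] = 0.943027
  V(1,-1) = exp(-r*dt) * [p_u*0.053845 + p_m*0.000000 + p_d*0.000000] = 0.008323
  V(1,+0) = exp(-r*dt) * [p_u*0.373398 + p_m*0.053845 + p_d*0.000000] = 0.093210
  V(1,+1) = exp(-r*dt) * [p_u*0.943027 + p_m*0.373398 + p_d*0.053845] = 0.401320
  V(0,+0) = exp(-r*dt) * [p_u*0.401320 + p_m*0.093210 + p_d*0.008323] = 0.124931


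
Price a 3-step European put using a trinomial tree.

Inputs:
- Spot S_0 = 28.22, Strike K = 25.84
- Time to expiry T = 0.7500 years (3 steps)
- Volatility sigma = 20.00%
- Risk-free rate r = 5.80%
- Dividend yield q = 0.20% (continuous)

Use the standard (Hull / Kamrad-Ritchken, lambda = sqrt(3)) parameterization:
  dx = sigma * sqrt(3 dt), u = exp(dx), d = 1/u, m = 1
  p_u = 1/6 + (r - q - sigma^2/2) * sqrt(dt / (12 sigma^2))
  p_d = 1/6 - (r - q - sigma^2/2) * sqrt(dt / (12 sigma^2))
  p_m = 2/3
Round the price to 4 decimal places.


Answer: Price = V(0,0) = 0.6487

Derivation:
dt = T/N = 0.250000; dx = sigma*sqrt(3*dt) = 0.173205
u = exp(dx) = 1.189110; d = 1/u = 0.840965
p_u = 0.192647, p_m = 0.666667, p_d = 0.140686
Discount per step: exp(-r*dt) = 0.985605
Stock lattice S(k, j) with j the centered position index:
  k=0: S(0,+0) = 28.2200
  k=1: S(1,-1) = 23.7320; S(1,+0) = 28.2200; S(1,+1) = 33.5567
  k=2: S(2,-2) = 19.9578; S(2,-1) = 23.7320; S(2,+0) = 28.2200; S(2,+1) = 33.5567; S(2,+2) = 39.9026
  k=3: S(3,-3) = 16.7838; S(3,-2) = 19.9578; S(3,-1) = 23.7320; S(3,+0) = 28.2200; S(3,+1) = 33.5567; S(3,+2) = 39.9026; S(3,+3) = 47.4486
Terminal payoffs V(N, j) = max(K - S_T, 0):
  V(3,-3) = 9.056174; V(3,-2) = 5.882185; V(3,-1) = 2.107964; V(3,+0) = 0.000000; V(3,+1) = 0.000000; V(3,+2) = 0.000000; V(3,+3) = 0.000000
Backward induction: V(k, j) = exp(-r*dt) * [p_u * V(k+1, j+1) + p_m * V(k+1, j) + p_d * V(k+1, j-1)]
  V(2,-2) = exp(-r*dt) * [p_u*2.107964 + p_m*5.882185 + p_d*9.056174] = 5.520989
  V(2,-1) = exp(-r*dt) * [p_u*0.000000 + p_m*2.107964 + p_d*5.882185] = 2.200707
  V(2,+0) = exp(-r*dt) * [p_u*0.000000 + p_m*0.000000 + p_d*2.107964] = 0.292292
  V(2,+1) = exp(-r*dt) * [p_u*0.000000 + p_m*0.000000 + p_d*0.000000] = 0.000000
  V(2,+2) = exp(-r*dt) * [p_u*0.000000 + p_m*0.000000 + p_d*0.000000] = 0.000000
  V(1,-1) = exp(-r*dt) * [p_u*0.292292 + p_m*2.200707 + p_d*5.520989] = 2.267061
  V(1,+0) = exp(-r*dt) * [p_u*0.000000 + p_m*0.292292 + p_d*2.200707] = 0.497208
  V(1,+1) = exp(-r*dt) * [p_u*0.000000 + p_m*0.000000 + p_d*0.292292] = 0.040529
  V(0,+0) = exp(-r*dt) * [p_u*0.040529 + p_m*0.497208 + p_d*2.267061] = 0.648748


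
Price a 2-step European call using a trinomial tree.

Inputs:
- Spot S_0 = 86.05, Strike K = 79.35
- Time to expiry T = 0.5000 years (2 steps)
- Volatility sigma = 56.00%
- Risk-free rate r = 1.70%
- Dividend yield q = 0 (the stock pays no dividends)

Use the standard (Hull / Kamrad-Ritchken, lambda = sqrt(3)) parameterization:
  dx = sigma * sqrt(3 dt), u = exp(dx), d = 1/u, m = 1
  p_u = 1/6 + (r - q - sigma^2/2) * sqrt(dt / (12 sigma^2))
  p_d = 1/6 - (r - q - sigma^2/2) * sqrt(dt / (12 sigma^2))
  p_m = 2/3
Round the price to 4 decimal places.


dt = T/N = 0.250000; dx = sigma*sqrt(3*dt) = 0.484974
u = exp(dx) = 1.624133; d = 1/u = 0.615713
p_u = 0.130634, p_m = 0.666667, p_d = 0.202700
Discount per step: exp(-r*dt) = 0.995759
Stock lattice S(k, j) with j the centered position index:
  k=0: S(0,+0) = 86.0500
  k=1: S(1,-1) = 52.9821; S(1,+0) = 86.0500; S(1,+1) = 139.7567
  k=2: S(2,-2) = 32.6218; S(2,-1) = 52.9821; S(2,+0) = 86.0500; S(2,+1) = 139.7567; S(2,+2) = 226.9834
Terminal payoffs V(N, j) = max(S_T - K, 0):
  V(2,-2) = 0.000000; V(2,-1) = 0.000000; V(2,+0) = 6.700000; V(2,+1) = 60.406657; V(2,+2) = 147.633420
Backward induction: V(k, j) = exp(-r*dt) * [p_u * V(k+1, j+1) + p_m * V(k+1, j) + p_d * V(k+1, j-1)]
  V(1,-1) = exp(-r*dt) * [p_u*6.700000 + p_m*0.000000 + p_d*0.000000] = 0.871535
  V(1,+0) = exp(-r*dt) * [p_u*60.406657 + p_m*6.700000 + p_d*0.000000] = 12.305410
  V(1,+1) = exp(-r*dt) * [p_u*147.633420 + p_m*60.406657 + p_d*6.700000] = 60.656770
  V(0,+0) = exp(-r*dt) * [p_u*60.656770 + p_m*12.305410 + p_d*0.871535] = 16.234947

Answer: Price = V(0,0) = 16.2349


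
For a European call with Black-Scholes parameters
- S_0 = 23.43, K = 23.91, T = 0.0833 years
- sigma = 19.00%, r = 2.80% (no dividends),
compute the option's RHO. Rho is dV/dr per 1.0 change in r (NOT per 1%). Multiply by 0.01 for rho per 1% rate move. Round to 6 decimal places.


d1 = -0.2998609068; d2 = -0.3546982116
phi(d1) = 0.3814037266; exp(-qT) = 1.0000000000; exp(-rT) = 0.9976703179
N(d2) = 0.3614078454
Rho = K*T*exp(-rT)*N(d2) = 23.9100 * 0.0833 * 0.9976703179 * 0.3614078454 = 0.718140

Answer: Rho = 0.718140


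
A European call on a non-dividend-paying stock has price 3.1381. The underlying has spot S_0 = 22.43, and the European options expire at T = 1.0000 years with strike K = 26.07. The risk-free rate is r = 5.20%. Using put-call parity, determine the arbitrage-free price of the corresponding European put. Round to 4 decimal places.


Put-call parity: C - P = S_0 * exp(-qT) - K * exp(-rT).
S_0 * exp(-qT) = 22.4300 * 1.00000000 = 22.43000000
K * exp(-rT) = 26.0700 * 0.94932887 = 24.74900356
P = C - S*exp(-qT) + K*exp(-rT)
P = 3.1381 - 22.43000000 + 24.74900356 = 5.4571

Answer: Put price = 5.4571


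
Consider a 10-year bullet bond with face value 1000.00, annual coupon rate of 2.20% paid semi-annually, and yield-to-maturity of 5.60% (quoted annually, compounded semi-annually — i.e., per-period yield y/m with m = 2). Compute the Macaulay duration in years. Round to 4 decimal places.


Coupon per period c = face * coupon_rate / m = 11.000000
Periods per year m = 2; per-period yield y/m = 0.028000
Number of cashflows N = 20
Cashflows (t years, CF_t, discount factor 1/(1+y/m)^(m*t), PV):
  t = 0.5000: CF_t = 11.000000, DF = 0.972763, PV = 10.700389
  t = 1.0000: CF_t = 11.000000, DF = 0.946267, PV = 10.408939
  t = 1.5000: CF_t = 11.000000, DF = 0.920493, PV = 10.125427
  t = 2.0000: CF_t = 11.000000, DF = 0.895422, PV = 9.849637
  t = 2.5000: CF_t = 11.000000, DF = 0.871033, PV = 9.581359
  t = 3.0000: CF_t = 11.000000, DF = 0.847308, PV = 9.320388
  t = 3.5000: CF_t = 11.000000, DF = 0.824230, PV = 9.066525
  t = 4.0000: CF_t = 11.000000, DF = 0.801780, PV = 8.819577
  t = 4.5000: CF_t = 11.000000, DF = 0.779941, PV = 8.579355
  t = 5.0000: CF_t = 11.000000, DF = 0.758698, PV = 8.345676
  t = 5.5000: CF_t = 11.000000, DF = 0.738033, PV = 8.118362
  t = 6.0000: CF_t = 11.000000, DF = 0.717931, PV = 7.897240
  t = 6.5000: CF_t = 11.000000, DF = 0.698376, PV = 7.682140
  t = 7.0000: CF_t = 11.000000, DF = 0.679354, PV = 7.472898
  t = 7.5000: CF_t = 11.000000, DF = 0.660851, PV = 7.269356
  t = 8.0000: CF_t = 11.000000, DF = 0.642851, PV = 7.071358
  t = 8.5000: CF_t = 11.000000, DF = 0.625341, PV = 6.878753
  t = 9.0000: CF_t = 11.000000, DF = 0.608309, PV = 6.691394
  t = 9.5000: CF_t = 11.000000, DF = 0.591740, PV = 6.509138
  t = 10.0000: CF_t = 1011.000000, DF = 0.575622, PV = 581.954274
Price P = sum_t PV_t = 742.342188
Macaulay numerator sum_t t * PV_t:
  t * PV_t at t = 0.5000: 5.350195
  t * PV_t at t = 1.0000: 10.408939
  t * PV_t at t = 1.5000: 15.188140
  t * PV_t at t = 2.0000: 19.699274
  t * PV_t at t = 2.5000: 23.953397
  t * PV_t at t = 3.0000: 27.961164
  t * PV_t at t = 3.5000: 31.732839
  t * PV_t at t = 4.0000: 35.278309
  t * PV_t at t = 4.5000: 38.607099
  t * PV_t at t = 5.0000: 41.728382
  t * PV_t at t = 5.5000: 44.650992
  t * PV_t at t = 6.0000: 47.383437
  t * PV_t at t = 6.5000: 49.933907
  t * PV_t at t = 7.0000: 52.310289
  t * PV_t at t = 7.5000: 54.520173
  t * PV_t at t = 8.0000: 56.570867
  t * PV_t at t = 8.5000: 58.469403
  t * PV_t at t = 9.0000: 60.222549
  t * PV_t at t = 9.5000: 61.836815
  t * PV_t at t = 10.0000: 5819.542744
Macaulay duration D = (sum_t t * PV_t) / P = 6555.348915 / 742.342188 = 8.830630

Answer: Macaulay duration = 8.8306 years


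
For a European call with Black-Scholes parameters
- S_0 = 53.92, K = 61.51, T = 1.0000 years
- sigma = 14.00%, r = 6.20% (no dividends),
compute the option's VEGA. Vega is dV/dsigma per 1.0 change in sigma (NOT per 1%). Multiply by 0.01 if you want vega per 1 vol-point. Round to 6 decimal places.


d1 = -0.4278449758; d2 = -0.5678449758
phi(d1) = 0.3640499502; exp(-qT) = 1.0000000000; exp(-rT) = 0.9398828868
Vega = S * exp(-qT) * phi(d1) * sqrt(T) = 53.9200 * 1.0000000000 * 0.3640499502 * 1.0000000000 = 19.629573

Answer: Vega = 19.629573


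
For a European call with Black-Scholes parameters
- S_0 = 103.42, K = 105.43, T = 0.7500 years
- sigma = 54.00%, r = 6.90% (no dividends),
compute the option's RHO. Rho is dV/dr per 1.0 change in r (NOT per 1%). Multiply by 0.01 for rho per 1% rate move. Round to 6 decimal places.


d1 = 0.3033251654; d2 = -0.1643285526
phi(d1) = 0.3810054455; exp(-qT) = 1.0000000000; exp(-rT) = 0.9495662287
N(d2) = 0.4347362527
Rho = K*T*exp(-rT)*N(d2) = 105.4300 * 0.7500 * 0.9495662287 * 0.4347362527 = 32.641987

Answer: Rho = 32.641987


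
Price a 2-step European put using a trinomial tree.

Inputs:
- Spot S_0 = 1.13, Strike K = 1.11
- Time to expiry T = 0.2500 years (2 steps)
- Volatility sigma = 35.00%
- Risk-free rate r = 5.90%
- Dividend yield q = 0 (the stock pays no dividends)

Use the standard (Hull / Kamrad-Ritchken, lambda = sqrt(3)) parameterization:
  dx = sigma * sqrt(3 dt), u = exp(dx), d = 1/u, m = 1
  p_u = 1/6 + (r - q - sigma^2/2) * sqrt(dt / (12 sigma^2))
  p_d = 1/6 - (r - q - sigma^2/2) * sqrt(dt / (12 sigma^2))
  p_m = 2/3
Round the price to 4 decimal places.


Answer: Price = V(0,0) = 0.0538

Derivation:
dt = T/N = 0.125000; dx = sigma*sqrt(3*dt) = 0.214330
u = exp(dx) = 1.239032; d = 1/u = 0.807082
p_u = 0.166011, p_m = 0.666667, p_d = 0.167323
Discount per step: exp(-r*dt) = 0.992652
Stock lattice S(k, j) with j the centered position index:
  k=0: S(0,+0) = 1.1300
  k=1: S(1,-1) = 0.9120; S(1,+0) = 1.1300; S(1,+1) = 1.4001
  k=2: S(2,-2) = 0.7361; S(2,-1) = 0.9120; S(2,+0) = 1.1300; S(2,+1) = 1.4001; S(2,+2) = 1.7348
Terminal payoffs V(N, j) = max(K - S_T, 0):
  V(2,-2) = 0.373940; V(2,-1) = 0.197998; V(2,+0) = 0.000000; V(2,+1) = 0.000000; V(2,+2) = 0.000000
Backward induction: V(k, j) = exp(-r*dt) * [p_u * V(k+1, j+1) + p_m * V(k+1, j) + p_d * V(k+1, j-1)]
  V(1,-1) = exp(-r*dt) * [p_u*0.000000 + p_m*0.197998 + p_d*0.373940] = 0.193137
  V(1,+0) = exp(-r*dt) * [p_u*0.000000 + p_m*0.000000 + p_d*0.197998] = 0.032886
  V(1,+1) = exp(-r*dt) * [p_u*0.000000 + p_m*0.000000 + p_d*0.000000] = 0.000000
  V(0,+0) = exp(-r*dt) * [p_u*0.000000 + p_m*0.032886 + p_d*0.193137] = 0.053842


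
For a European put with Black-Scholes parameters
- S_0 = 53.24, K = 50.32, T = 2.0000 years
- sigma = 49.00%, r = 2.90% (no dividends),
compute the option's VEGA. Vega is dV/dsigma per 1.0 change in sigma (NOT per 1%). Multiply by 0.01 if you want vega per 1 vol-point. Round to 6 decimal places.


Answer: Vega = 26.353145

Derivation:
d1 = 0.5115807616; d2 = -0.1813838840
phi(d1) = 0.3500091538; exp(-qT) = 1.0000000000; exp(-rT) = 0.9436499474
Vega = S * exp(-qT) * phi(d1) * sqrt(T) = 53.2400 * 1.0000000000 * 0.3500091538 * 1.4142135624 = 26.353145


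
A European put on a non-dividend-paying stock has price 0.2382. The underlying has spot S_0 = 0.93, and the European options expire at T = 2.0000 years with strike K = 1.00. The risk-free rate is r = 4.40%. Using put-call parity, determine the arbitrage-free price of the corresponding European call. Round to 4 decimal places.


Answer: Call price = 0.2524

Derivation:
Put-call parity: C - P = S_0 * exp(-qT) - K * exp(-rT).
S_0 * exp(-qT) = 0.9300 * 1.00000000 = 0.93000000
K * exp(-rT) = 1.0000 * 0.91576088 = 0.91576088
C = P + S*exp(-qT) - K*exp(-rT)
C = 0.2382 + 0.93000000 - 0.91576088 = 0.2524


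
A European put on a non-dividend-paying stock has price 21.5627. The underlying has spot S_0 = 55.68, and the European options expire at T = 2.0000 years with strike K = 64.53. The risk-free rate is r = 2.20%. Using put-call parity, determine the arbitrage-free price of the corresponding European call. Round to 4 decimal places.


Answer: Call price = 15.4905

Derivation:
Put-call parity: C - P = S_0 * exp(-qT) - K * exp(-rT).
S_0 * exp(-qT) = 55.6800 * 1.00000000 = 55.68000000
K * exp(-rT) = 64.5300 * 0.95695396 = 61.75223888
C = P + S*exp(-qT) - K*exp(-rT)
C = 21.5627 + 55.68000000 - 61.75223888 = 15.4905


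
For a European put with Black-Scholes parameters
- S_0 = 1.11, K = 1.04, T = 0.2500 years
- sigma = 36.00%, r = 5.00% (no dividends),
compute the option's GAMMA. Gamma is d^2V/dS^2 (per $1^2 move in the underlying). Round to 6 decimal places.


d1 = 0.5213294565; d2 = 0.3413294565
phi(d1) = 0.3482513693; exp(-qT) = 1.0000000000; exp(-rT) = 0.9875778005
Gamma = exp(-qT) * phi(d1) / (S * sigma * sqrt(T)) = 1.0000000000 * 0.3482513693 / (1.1100 * 0.3600 * 0.5000000000) = 1.743000

Answer: Gamma = 1.743000


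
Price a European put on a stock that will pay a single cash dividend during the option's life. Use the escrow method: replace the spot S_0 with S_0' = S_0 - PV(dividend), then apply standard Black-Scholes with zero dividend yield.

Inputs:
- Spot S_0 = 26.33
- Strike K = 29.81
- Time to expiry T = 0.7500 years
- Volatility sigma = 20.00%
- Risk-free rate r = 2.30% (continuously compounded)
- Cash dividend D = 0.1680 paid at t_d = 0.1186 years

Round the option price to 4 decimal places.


Answer: Price = 3.8764

Derivation:
PV(D) = D * exp(-r * t_d) = 0.1680 * 0.99727592 = 0.16754235
S_0' = S_0 - PV(D) = 26.3300 - 0.16754235 = 26.16245765
d1 = (ln(S_0'/K) + (r + sigma^2/2)*T) / (sigma*sqrt(T)) = -0.56735310
d2 = d1 - sigma*sqrt(T) = -0.74055818
exp(-rT) = 0.98289793
N(-d1) = 0.71476285; N(-d2) = 0.77051931
P = K * exp(-rT) * N(-d2) - S_0' * N(-d1) = 29.8100 * 0.98289793 * 0.77051931 - 26.16245765 * 0.71476285 = 3.8764


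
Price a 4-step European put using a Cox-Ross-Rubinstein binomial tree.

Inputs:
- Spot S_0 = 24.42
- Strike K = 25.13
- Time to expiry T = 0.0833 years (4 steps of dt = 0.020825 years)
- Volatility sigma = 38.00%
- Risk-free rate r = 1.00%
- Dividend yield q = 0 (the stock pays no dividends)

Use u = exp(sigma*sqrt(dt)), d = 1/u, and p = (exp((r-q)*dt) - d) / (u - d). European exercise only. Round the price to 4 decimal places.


dt = T/N = 0.020825
u = exp(sigma*sqrt(dt)) = 1.056369; d = 1/u = 0.946639
p = (exp((r-q)*dt) - d) / (u - d) = 0.488192
Discount per step: exp(-r*dt) = 0.999792
Stock lattice S(k, i) with i counting down-moves:
  k=0: S(0,0) = 24.4200
  k=1: S(1,0) = 25.7965; S(1,1) = 23.1169
  k=2: S(2,0) = 27.2506; S(2,1) = 24.4200; S(2,2) = 21.8834
  k=3: S(3,0) = 28.7867; S(3,1) = 25.7965; S(3,2) = 23.1169; S(3,3) = 20.7157
  k=4: S(4,0) = 30.4094; S(4,1) = 27.2506; S(4,2) = 24.4200; S(4,3) = 21.8834; S(4,4) = 19.6103
Terminal payoffs V(N, i) = max(K - S_T, 0):
  V(4,0) = 0.000000; V(4,1) = 0.000000; V(4,2) = 0.710000; V(4,3) = 3.246611; V(4,4) = 5.519733
Backward induction: V(k, i) = exp(-r*dt) * [p * V(k+1, i) + (1-p) * V(k+1, i+1)].
  V(3,0) = exp(-r*dt) * [p*0.000000 + (1-p)*0.000000] = 0.000000
  V(3,1) = exp(-r*dt) * [p*0.000000 + (1-p)*0.710000] = 0.363308
  V(3,2) = exp(-r*dt) * [p*0.710000 + (1-p)*3.246611] = 2.007839
  V(3,3) = exp(-r*dt) * [p*3.246611 + (1-p)*5.519733] = 4.409094
  V(2,0) = exp(-r*dt) * [p*0.000000 + (1-p)*0.363308] = 0.185905
  V(2,1) = exp(-r*dt) * [p*0.363308 + (1-p)*2.007839] = 1.204741
  V(2,2) = exp(-r*dt) * [p*2.007839 + (1-p)*4.409094] = 3.236146
  V(1,0) = exp(-r*dt) * [p*0.185905 + (1-p)*1.204741] = 0.707206
  V(1,1) = exp(-r*dt) * [p*1.204741 + (1-p)*3.236146] = 2.243963
  V(0,0) = exp(-r*dt) * [p*0.707206 + (1-p)*2.243963] = 1.493419

Answer: Price = V(0,0) = 1.4934


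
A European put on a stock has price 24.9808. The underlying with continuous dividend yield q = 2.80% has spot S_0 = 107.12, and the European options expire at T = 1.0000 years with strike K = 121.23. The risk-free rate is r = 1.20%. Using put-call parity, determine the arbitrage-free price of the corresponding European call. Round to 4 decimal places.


Answer: Call price = 9.3591

Derivation:
Put-call parity: C - P = S_0 * exp(-qT) - K * exp(-rT).
S_0 * exp(-qT) = 107.1200 * 0.97238837 = 104.16224185
K * exp(-rT) = 121.2300 * 0.98807171 = 119.78393375
C = P + S*exp(-qT) - K*exp(-rT)
C = 24.9808 + 104.16224185 - 119.78393375 = 9.3591


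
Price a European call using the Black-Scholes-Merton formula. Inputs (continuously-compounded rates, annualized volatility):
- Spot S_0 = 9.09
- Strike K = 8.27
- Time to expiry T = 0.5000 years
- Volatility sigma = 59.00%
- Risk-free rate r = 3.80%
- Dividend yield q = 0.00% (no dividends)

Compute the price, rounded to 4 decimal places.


d1 = (ln(S/K) + (r - q + 0.5*sigma^2) * T) / (sigma * sqrt(T)) = 0.48074967
d2 = d1 - sigma * sqrt(T) = 0.06355667
exp(-rT) = 0.98117936; exp(-qT) = 1.00000000
C = S_0 * exp(-qT) * N(d1) - K * exp(-rT) * N(d2)
N(d1) = 0.68465279; N(d2) = 0.52533838
C = 9.0900 * 1.00000000 * 0.68465279 - 8.2700 * 0.98117936 * 0.52533838 = 1.9607

Answer: Price = 1.9607


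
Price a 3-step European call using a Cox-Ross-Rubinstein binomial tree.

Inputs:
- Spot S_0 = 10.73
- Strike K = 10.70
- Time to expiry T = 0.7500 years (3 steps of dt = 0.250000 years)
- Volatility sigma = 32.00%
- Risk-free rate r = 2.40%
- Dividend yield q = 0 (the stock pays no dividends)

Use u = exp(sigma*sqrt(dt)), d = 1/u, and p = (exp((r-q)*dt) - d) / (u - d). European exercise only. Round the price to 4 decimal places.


dt = T/N = 0.250000
u = exp(sigma*sqrt(dt)) = 1.173511; d = 1/u = 0.852144
p = (exp((r-q)*dt) - d) / (u - d) = 0.478811
Discount per step: exp(-r*dt) = 0.994018
Stock lattice S(k, i) with i counting down-moves:
  k=0: S(0,0) = 10.7300
  k=1: S(1,0) = 12.5918; S(1,1) = 9.1435
  k=2: S(2,0) = 14.7766; S(2,1) = 10.7300; S(2,2) = 7.7916
  k=3: S(3,0) = 17.3405; S(3,1) = 12.5918; S(3,2) = 9.1435; S(3,3) = 6.6395
Terminal payoffs V(N, i) = max(S_T - K, 0):
  V(3,0) = 6.640478; V(3,1) = 1.891772; V(3,2) = 0.000000; V(3,3) = 0.000000
Backward induction: V(k, i) = exp(-r*dt) * [p * V(k+1, i) + (1-p) * V(k+1, i+1)].
  V(2,0) = exp(-r*dt) * [p*6.640478 + (1-p)*1.891772] = 4.140589
  V(2,1) = exp(-r*dt) * [p*1.891772 + (1-p)*0.000000] = 0.900383
  V(2,2) = exp(-r*dt) * [p*0.000000 + (1-p)*0.000000] = 0.000000
  V(1,0) = exp(-r*dt) * [p*4.140589 + (1-p)*0.900383] = 2.437164
  V(1,1) = exp(-r*dt) * [p*0.900383 + (1-p)*0.000000] = 0.428535
  V(0,0) = exp(-r*dt) * [p*2.437164 + (1-p)*0.428535] = 1.381973

Answer: Price = V(0,0) = 1.3820


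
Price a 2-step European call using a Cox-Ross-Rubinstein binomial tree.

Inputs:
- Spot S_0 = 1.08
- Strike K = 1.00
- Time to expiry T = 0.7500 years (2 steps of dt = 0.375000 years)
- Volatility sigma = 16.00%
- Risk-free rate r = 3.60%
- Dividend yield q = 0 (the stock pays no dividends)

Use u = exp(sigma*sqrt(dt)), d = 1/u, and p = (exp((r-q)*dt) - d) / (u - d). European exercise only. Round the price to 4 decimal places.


Answer: Price = V(0,0) = 0.1293

Derivation:
dt = T/N = 0.375000
u = exp(sigma*sqrt(dt)) = 1.102940; d = 1/u = 0.906667
p = (exp((r-q)*dt) - d) / (u - d) = 0.544773
Discount per step: exp(-r*dt) = 0.986591
Stock lattice S(k, i) with i counting down-moves:
  k=0: S(0,0) = 1.0800
  k=1: S(1,0) = 1.1912; S(1,1) = 0.9792
  k=2: S(2,0) = 1.3138; S(2,1) = 1.0800; S(2,2) = 0.8878
Terminal payoffs V(N, i) = max(S_T - K, 0):
  V(2,0) = 0.313795; V(2,1) = 0.080000; V(2,2) = 0.000000
Backward induction: V(k, i) = exp(-r*dt) * [p * V(k+1, i) + (1-p) * V(k+1, i+1)].
  V(1,0) = exp(-r*dt) * [p*0.313795 + (1-p)*0.080000] = 0.204585
  V(1,1) = exp(-r*dt) * [p*0.080000 + (1-p)*0.000000] = 0.042997
  V(0,0) = exp(-r*dt) * [p*0.204585 + (1-p)*0.042997] = 0.129269


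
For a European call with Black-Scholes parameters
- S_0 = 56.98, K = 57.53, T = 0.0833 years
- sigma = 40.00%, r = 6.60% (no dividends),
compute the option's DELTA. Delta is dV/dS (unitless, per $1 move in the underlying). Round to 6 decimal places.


Answer: Delta = 0.508830

Derivation:
d1 = 0.0221363841; d2 = -0.0933105734
phi(d1) = 0.3988445476; exp(-qT) = 1.0000000000; exp(-rT) = 0.9945172852
N(d1) = 0.5088304184
Delta = exp(-qT) * N(d1) = 1.0000000000 * 0.5088304184 = 0.508830


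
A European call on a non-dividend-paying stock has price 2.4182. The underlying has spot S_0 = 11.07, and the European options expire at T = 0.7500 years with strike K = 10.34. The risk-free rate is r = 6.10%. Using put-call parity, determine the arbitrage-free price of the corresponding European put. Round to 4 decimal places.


Answer: Put price = 1.2258

Derivation:
Put-call parity: C - P = S_0 * exp(-qT) - K * exp(-rT).
S_0 * exp(-qT) = 11.0700 * 1.00000000 = 11.07000000
K * exp(-rT) = 10.3400 * 0.95528075 = 9.87760298
P = C - S*exp(-qT) + K*exp(-rT)
P = 2.4182 - 11.07000000 + 9.87760298 = 1.2258


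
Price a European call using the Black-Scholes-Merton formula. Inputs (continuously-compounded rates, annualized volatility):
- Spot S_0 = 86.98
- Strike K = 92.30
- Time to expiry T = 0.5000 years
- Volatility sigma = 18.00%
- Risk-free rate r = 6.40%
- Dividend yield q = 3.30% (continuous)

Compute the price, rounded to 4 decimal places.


d1 = (ln(S/K) + (r - q + 0.5*sigma^2) * T) / (sigma * sqrt(T)) = -0.28100372
d2 = d1 - sigma * sqrt(T) = -0.40828294
exp(-rT) = 0.96850658; exp(-qT) = 0.98363538
C = S_0 * exp(-qT) * N(d1) - K * exp(-rT) * N(d2)
N(d1) = 0.38935377; N(d2) = 0.34153298
C = 86.9800 * 0.98363538 * 0.38935377 - 92.3000 * 0.96850658 * 0.34153298 = 2.7811

Answer: Price = 2.7811


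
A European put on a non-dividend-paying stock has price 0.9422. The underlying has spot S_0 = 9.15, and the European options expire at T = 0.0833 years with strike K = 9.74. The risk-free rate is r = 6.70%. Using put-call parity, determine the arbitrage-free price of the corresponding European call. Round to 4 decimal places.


Put-call parity: C - P = S_0 * exp(-qT) - K * exp(-rT).
S_0 * exp(-qT) = 9.1500 * 1.00000000 = 9.15000000
K * exp(-rT) = 9.7400 * 0.99443445 = 9.68579150
C = P + S*exp(-qT) - K*exp(-rT)
C = 0.9422 + 9.15000000 - 9.68579150 = 0.4064

Answer: Call price = 0.4064
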